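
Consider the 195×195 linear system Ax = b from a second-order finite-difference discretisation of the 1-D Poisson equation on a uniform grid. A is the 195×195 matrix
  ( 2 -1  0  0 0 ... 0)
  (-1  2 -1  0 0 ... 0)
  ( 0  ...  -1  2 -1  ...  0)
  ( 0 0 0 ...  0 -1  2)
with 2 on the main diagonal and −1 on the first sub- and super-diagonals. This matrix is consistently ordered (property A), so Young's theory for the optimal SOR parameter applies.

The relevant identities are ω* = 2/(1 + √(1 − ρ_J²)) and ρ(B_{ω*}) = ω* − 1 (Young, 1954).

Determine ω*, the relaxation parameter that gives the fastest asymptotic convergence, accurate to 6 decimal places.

½·tridiag(1,0,1) at n=195: λ_k = cos(kπ/196); max |λ| at k=1 ⇒ ρ_J = cos(π/196) ≈ 0.999872.
1 − cos²(π/196) = sin²(π/196) ⇒ √(1−ρ_J²) = sin(π/196) = 0.0160278.
ω* = 2/(1 + 0.0160278) = 2/1.0160278 = 1.968450.
ρ(B_{ω*}) = ω*−1 = 0.968450

ω* = 1.968450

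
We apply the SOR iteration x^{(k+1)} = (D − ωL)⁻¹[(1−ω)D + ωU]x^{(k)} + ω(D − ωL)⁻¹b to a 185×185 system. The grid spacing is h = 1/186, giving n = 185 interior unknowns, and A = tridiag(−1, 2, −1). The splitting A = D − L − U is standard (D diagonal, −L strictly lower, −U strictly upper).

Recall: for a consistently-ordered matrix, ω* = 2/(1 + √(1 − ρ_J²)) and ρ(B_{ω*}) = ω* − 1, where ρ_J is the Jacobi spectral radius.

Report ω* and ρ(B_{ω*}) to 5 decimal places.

n=185: λ(B_J) = 1 − λ(A)/2 = cos(kπ/186); k=1 gives ρ_J = 0.99986.
√(1−ρ_J²) simplifies to sin(π/186) = 0.016889.
Young: ω* = 2/(1+√(1−ρ_J²)) = 2/(1+0.016889) = 2/1.016889 = 1.96678.
ρ(B_{ω*}) = ω*−1 = 0.96678

ω* = 1.96678, ρ_SOR = 0.96678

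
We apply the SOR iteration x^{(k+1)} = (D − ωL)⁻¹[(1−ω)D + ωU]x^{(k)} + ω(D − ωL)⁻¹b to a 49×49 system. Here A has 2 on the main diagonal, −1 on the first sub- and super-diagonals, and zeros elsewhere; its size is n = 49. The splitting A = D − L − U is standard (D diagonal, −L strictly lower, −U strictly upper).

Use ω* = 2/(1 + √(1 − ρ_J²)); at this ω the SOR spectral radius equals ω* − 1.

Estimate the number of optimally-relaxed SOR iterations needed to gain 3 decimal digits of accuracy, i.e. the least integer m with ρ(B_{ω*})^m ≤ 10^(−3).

m = 55

spectrum of D⁻¹(L+U) = {cos(kπ/50) : 1≤k≤49}; ρ_J = cos(π/50) = 0.9980267.
√(1−ρ_J²) simplifies to sin(π/50) = 0.0627905.
ω* = 2/(1+0.0627905) = 1.8818384
ρ_SOR = ω* − 1 ≈ 0.8818384.
Need (0.8818384)^m ≤ 10^(−3): m ≥ 3·ln10/|ln 0.8818384| = 6.90776/0.125746 = 54.934 ⇒ m = 55.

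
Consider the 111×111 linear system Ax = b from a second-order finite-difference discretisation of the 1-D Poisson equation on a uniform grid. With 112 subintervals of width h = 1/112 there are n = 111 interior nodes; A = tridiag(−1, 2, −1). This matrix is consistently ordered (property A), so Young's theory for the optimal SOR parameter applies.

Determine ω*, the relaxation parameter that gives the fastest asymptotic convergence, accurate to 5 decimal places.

With n=111, ρ(Jacobi) = cos(π/112) = 0.99961.
√(1−ρ_J²) simplifies to sin(π/112) = 0.028046.
ω* = 2/(1+0.028046) = 1.94544
ρ_SOR = ω* − 1 = 1.94544 − 1 = 0.94544.

ω* = 1.94544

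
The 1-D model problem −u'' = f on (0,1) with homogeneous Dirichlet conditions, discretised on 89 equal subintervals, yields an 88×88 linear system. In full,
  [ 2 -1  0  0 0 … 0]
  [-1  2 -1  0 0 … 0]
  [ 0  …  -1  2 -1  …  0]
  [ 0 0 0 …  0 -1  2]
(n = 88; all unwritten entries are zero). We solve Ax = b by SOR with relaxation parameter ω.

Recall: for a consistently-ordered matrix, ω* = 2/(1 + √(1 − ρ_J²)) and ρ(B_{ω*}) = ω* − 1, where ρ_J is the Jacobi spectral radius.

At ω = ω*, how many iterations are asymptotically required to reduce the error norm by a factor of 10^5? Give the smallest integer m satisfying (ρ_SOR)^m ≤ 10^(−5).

B_J for the 88×88 system has eigenvalues cos(kπ/89); ρ_J = cos(π/89) = 0.9993771.
√(1 − cos²(π/89)) = sin(π/89) ≈ 0.0352915.
Young: ω* = 2/(1+√(1−ρ_J²)) = 2/(1+0.0352915) = 2/1.0352915 = 1.9318231.
and ρ(B_{ω*}) = 1.9318231 − 1 = 0.9318231.
(0.9318231)^m ≤ 10^{−5}  ⇒  m·ln(0.9318231) ≤ −5·ln10  ⇒  m ≥ 163.044  ⇒  m = 164

m = 164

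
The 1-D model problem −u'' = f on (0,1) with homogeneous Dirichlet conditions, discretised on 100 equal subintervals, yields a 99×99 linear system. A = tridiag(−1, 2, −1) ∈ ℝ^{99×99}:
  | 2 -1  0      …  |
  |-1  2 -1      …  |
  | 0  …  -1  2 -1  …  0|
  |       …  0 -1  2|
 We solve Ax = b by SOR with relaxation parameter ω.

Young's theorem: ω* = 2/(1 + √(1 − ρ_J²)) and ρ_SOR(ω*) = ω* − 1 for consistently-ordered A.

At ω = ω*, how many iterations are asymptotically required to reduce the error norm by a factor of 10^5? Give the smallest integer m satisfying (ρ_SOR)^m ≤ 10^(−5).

n=99: λ(B_J) = 1 − λ(A)/2 = cos(kπ/100); k=1 gives ρ_J = 0.9995066.
√(1 − cos²(π/100)) = sin(π/100) ≈ 0.0314108.
Young: ω* = 2/(1+√(1−ρ_J²)) = 2/(1+0.0314108) = 2/1.0314108 = 1.9390916.
ρ_SOR = ω* − 1 ≈ 0.9390916.
5·ln10 = 11.5129; −ln(0.9390916) = 0.0628423; m = ⌈11.5129/0.0628423⌉ = ⌈183.203⌉ = 184.

m = 184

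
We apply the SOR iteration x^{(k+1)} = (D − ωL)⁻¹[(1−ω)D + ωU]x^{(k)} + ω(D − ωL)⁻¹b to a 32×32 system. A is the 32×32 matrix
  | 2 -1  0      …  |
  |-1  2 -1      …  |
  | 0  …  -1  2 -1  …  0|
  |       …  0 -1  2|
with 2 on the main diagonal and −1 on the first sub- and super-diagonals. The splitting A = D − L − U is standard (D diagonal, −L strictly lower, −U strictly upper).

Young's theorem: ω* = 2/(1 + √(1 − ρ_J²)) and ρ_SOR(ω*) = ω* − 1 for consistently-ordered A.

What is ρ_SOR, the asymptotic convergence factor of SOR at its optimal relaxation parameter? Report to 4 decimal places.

ρ_SOR = 0.8264

B_J for the 32×32 system has eigenvalues cos(kπ/33); ρ_J = cos(π/33) = 0.9955.
√(1−ρ_J²) simplifies to sin(π/33) = 0.09506.
Then 2/(1+√(1−ρ_J²)) = 2/(1+0.09506); ω* = 2/1.09506 = 1.8264.
ρ_SOR = ω* − 1 = 1.8264 − 1 = 0.8264.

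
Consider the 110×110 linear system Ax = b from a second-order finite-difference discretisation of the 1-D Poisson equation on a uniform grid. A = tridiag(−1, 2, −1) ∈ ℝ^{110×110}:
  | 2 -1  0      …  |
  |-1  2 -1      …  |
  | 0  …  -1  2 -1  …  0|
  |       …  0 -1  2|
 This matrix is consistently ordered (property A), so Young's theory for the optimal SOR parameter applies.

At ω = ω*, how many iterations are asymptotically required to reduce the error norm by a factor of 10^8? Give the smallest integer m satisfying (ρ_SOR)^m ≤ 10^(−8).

spectrum of D⁻¹(L+U) = {cos(kπ/111) : 1≤k≤110}; ρ_J = cos(π/111) = 0.9995995.
√(1 − cos²(π/111)) = sin(π/111) ≈ 0.0282989.
[ω*] 2 ÷ (1 + 0.0282989) = 2 ÷ 1.0282989 = 1.9449598.
ρ_SOR = ω* − 1 ≈ 0.9449598.
ρ_SOR^m ≤ 10^(−8) ⇔ m ≥ 8·ln10/(−ln 0.9449598) = 18.4207/0.0566129 = 325.380; m = ⌈325.380⌉ = 326.

m = 326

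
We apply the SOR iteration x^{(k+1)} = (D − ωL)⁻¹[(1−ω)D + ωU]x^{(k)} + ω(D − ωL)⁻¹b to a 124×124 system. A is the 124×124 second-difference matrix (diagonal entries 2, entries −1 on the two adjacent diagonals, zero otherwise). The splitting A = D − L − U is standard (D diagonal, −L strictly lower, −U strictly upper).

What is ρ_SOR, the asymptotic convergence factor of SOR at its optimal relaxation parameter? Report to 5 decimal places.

½·tridiag(1,0,1) at n=124: λ_k = cos(kπ/125); max |λ| at k=1 ⇒ ρ_J = cos(π/125) ≈ 0.99968.
√(1 − cos²(π/125)) = sin(π/125) ≈ 0.025130.
ω* = 2/(1+0.025130) = 1.95097
Hence ρ(B_{ω*}) = 1.95097 − 1 = 0.95097.

ρ_SOR = 0.95097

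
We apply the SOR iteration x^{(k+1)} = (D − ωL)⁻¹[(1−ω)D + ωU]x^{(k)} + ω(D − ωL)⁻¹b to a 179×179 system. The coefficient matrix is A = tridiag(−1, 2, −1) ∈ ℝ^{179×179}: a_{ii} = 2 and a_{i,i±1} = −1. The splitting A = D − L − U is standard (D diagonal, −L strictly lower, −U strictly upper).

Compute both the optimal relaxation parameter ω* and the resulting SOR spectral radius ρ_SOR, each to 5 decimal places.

ω* = 1.96569, ρ_SOR = 0.96569

ρ_J = max_k |cos(kπ/180)| = cos(π/180) = 0.99985
√(1 − cos²(π/180)) = sin(π/180) ≈ 0.017452.
So ω* = 2/1.017452 = 1.96569 (Young).
At ω = 1.96569 every |λ(B_ω)| = ω−1, so ρ_SOR = 0.96569.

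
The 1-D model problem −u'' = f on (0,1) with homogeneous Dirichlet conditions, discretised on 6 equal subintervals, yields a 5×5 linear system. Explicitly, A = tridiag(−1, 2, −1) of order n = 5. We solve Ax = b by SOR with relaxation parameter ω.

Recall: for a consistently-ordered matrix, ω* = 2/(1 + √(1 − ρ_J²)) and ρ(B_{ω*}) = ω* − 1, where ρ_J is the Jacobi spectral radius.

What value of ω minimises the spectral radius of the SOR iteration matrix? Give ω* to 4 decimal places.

With n=5, ρ(Jacobi) = cos(π/6) = 0.8660.
root = sin(π/6) = 0.50000  (since 1−cos² = sin²).
Then 2/(1+√(1−ρ_J²)) = 2/(1+0.50000); ω* = 2/1.50000 = 1.3333.
At ω = 1.3333 every |λ(B_ω)| = ω−1, so ρ_SOR = 0.3333.

ω* = 1.3333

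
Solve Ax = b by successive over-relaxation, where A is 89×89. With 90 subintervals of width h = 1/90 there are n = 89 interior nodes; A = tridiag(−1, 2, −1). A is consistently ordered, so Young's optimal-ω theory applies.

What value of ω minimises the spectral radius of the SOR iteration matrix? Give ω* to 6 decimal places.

[ρ_J] n=89: ρ(B_J) = cos(π/(n+1)) = cos(π/90) = 0.999391.
√(1 − cos²(π/90)) = sin(π/90) ≈ 0.0348995.
Then 2/(1+√(1−ρ_J²)) = 2/(1+0.0348995); ω* = 2/1.0348995 = 1.932555.
ρ(B_{ω*}) = ω*−1 = 0.932555

ω* = 1.932555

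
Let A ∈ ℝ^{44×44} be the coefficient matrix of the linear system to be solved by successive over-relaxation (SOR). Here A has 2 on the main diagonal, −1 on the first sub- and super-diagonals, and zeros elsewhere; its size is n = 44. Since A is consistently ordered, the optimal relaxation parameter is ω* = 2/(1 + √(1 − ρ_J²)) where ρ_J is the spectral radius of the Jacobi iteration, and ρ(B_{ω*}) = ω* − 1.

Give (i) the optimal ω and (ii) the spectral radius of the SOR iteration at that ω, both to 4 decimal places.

[ρ_J] n=44: ρ(B_J) = cos(π/(n+1)) = cos(π/45) = 0.9976.
√(1−ρ_J²) = |sin(π/45)| = 0.06976
ω* = 2 / (1 + 0.06976) = 2 / 1.06976 ≈ 1.8696.
ρ(B_{ω*}) = ω*−1 = 0.8696

ω* = 1.8696, ρ_SOR = 0.8696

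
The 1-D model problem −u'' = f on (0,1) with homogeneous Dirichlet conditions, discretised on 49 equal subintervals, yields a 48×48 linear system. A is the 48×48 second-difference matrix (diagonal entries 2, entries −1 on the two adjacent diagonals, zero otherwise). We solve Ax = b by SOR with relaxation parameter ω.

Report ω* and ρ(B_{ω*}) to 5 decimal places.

ω* = 1.87958, ρ_SOR = 0.87958

[ρ_J] n=48: ρ(B_J) = cos(π/(n+1)) = cos(π/49) = 0.99795.
√(1−ρ_J²) = |sin(π/49)| = 0.064070
[ω*] 2 ÷ (1 + 0.064070) = 2 ÷ 1.064070 = 1.87958.
ρ_SOR = ω* − 1 = 1.87958 − 1 = 0.87958.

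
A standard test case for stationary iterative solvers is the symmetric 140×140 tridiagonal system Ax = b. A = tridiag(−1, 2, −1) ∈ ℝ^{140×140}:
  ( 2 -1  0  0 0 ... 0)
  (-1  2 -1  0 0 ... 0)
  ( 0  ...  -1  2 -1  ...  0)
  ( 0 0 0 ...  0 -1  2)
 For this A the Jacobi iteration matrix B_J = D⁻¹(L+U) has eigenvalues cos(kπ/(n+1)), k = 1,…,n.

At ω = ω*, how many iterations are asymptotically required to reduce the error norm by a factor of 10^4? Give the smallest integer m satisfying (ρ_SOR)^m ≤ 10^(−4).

m = 207

ρ_J = max_k |cos(kπ/141)| = cos(π/141) = 0.9997518
1 − cos²(π/141) = sin²(π/141) ⇒ √(1−ρ_J²) = sin(π/141) = 0.0222790.
ω* = 2/(1 + 0.0222790) = 2/1.0222790 = 1.9564131.
ρ(B_{ω*}) = ω*−1 = 0.9564131
ρ_SOR^m ≤ 10^(−4) ⇔ m ≥ 4·ln10/(−ln 0.9564131) = 9.21034/0.0445653 = 206.671; m = ⌈206.671⌉ = 207.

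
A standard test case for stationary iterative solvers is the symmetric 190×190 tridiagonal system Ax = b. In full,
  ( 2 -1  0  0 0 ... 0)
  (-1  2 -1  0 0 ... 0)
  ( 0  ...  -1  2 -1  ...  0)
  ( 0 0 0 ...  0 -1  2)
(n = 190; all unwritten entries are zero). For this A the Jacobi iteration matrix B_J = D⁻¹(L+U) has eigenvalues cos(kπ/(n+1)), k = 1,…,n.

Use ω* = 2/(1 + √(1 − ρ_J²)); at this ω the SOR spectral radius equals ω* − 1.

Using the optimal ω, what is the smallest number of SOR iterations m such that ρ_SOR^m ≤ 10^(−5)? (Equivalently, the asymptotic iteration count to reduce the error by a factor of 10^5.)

m = 350

½·tridiag(1,0,1) at n=190: λ_k = cos(kπ/191); max |λ| at k=1 ⇒ ρ_J = cos(π/191) ≈ 0.9998647.
root = sin(π/191) = 0.0164474  (since 1−cos² = sin²).
Then 2/(1+√(1−ρ_J²)) = 2/(1+0.0164474); ω* = 2/1.0164474 = 1.9676375.
At ω = 1.9676375 every |λ(B_ω)| = ω−1, so ρ_SOR = 0.9676375.
m ≥ 5·ln10 / (−ln 0.9676375) = 349.961; smallest integer m = 350.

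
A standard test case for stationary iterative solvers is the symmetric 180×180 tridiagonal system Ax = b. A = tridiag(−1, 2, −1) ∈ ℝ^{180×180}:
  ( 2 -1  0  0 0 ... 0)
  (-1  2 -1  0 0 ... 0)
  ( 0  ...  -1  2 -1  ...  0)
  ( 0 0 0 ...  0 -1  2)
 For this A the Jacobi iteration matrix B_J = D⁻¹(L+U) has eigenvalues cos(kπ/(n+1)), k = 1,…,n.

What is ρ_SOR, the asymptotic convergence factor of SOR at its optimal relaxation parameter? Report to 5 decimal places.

ρ_J = max_k |cos(kπ/181)| = cos(π/181) = 0.99985
√(1 − cos²(π/181)) = sin(π/181) ≈ 0.017356.
So ω* = 2/1.017356 = 1.96588 (Young).
ρ(B_{ω*}) = ω*−1 = 0.96588

ρ_SOR = 0.96588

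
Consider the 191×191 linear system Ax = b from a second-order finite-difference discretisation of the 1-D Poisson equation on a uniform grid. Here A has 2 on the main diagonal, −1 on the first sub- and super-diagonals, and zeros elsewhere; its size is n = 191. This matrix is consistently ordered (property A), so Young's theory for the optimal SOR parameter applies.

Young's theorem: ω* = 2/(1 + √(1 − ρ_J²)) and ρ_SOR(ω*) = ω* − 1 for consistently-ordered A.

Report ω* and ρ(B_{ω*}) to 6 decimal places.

ω* = 1.967803, ρ_SOR = 0.967803

B_J for the 191×191 system has eigenvalues cos(kπ/192); ρ_J = cos(π/192) = 0.999866.
root = sin(π/192) = 0.0163617  (since 1−cos² = sin²).
Young: ω* = 2/(1+√(1−ρ_J²)) = 2/(1+0.0163617) = 2/1.0163617 = 1.967803.
[ρ_SOR] ω* − 1 = 0.967803.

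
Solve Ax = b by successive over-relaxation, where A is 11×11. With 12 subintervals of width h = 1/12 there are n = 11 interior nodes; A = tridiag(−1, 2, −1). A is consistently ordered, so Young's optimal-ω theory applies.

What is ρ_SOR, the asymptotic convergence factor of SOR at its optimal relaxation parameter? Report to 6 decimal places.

ρ_SOR = 0.588791

With n=11, ρ(Jacobi) = cos(π/12) = 0.965926.
1 − cos²(π/12) = sin²(π/12) ⇒ √(1−ρ_J²) = sin(π/12) = 0.2588190.
ω* = 2/(1+0.2588190) = 1.588791
ρ_SOR = ω* − 1 ≈ 0.588791.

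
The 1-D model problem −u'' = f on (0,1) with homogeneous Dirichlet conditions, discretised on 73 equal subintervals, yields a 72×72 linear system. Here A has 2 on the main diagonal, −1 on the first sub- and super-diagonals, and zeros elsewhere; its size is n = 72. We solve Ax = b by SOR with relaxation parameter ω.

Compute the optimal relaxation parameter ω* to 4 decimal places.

ω* = 1.9175

n=72: λ(B_J) = 1 − λ(A)/2 = cos(kπ/73); k=1 gives ρ_J = 0.9991.
1 − cos²(π/73) = sin²(π/73) ⇒ √(1−ρ_J²) = sin(π/73) = 0.04302.
ω* = 2 / (1 + 0.04302) = 2 / 1.04302 ≈ 1.9175.
ρ(B_{ω*}) = ω*−1 = 0.9175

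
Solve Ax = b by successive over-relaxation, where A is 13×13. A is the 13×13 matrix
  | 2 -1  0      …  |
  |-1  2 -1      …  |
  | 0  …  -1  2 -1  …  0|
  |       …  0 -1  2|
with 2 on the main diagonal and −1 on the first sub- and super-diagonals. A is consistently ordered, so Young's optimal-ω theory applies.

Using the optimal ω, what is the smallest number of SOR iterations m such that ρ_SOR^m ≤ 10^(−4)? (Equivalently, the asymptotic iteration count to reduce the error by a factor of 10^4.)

B_J for the 13×13 system has eigenvalues cos(kπ/14); ρ_J = cos(π/14) = 0.9749279.
√(1 − cos²(π/14)) = sin(π/14) ≈ 0.2225209.
ω* = 2 / (1 + 0.2225209) = 2 / 1.2225209 ≈ 1.6359639.
ρ_SOR = ω* − 1 ≈ 0.6359639.
Need (0.6359639)^m ≤ 10^(−4): m ≥ 4·ln10/|ln 0.6359639| = 9.21034/0.452613 = 20.349 ⇒ m = 21.

m = 21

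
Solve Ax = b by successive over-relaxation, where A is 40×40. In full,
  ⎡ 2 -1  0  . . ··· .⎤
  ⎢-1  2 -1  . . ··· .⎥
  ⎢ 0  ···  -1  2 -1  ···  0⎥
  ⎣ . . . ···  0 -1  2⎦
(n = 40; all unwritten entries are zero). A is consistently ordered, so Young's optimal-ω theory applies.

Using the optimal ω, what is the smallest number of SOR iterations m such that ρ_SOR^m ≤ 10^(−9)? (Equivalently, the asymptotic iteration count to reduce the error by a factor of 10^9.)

B_J for the 40×40 system has eigenvalues cos(kπ/41); ρ_J = cos(π/41) = 0.9970658.
√(1−ρ_J²) simplifies to sin(π/41) = 0.0765493.
ω* = 2/(1+0.0765493) = 1.8577877
Hence ρ(B_{ω*}) = 1.8577877 − 1 = 0.8577877.
9·ln10 = 20.7233; −ln(0.8577877) = 0.153399; m = ⌈20.7233/0.153399⌉ = ⌈135.094⌉ = 136.

m = 136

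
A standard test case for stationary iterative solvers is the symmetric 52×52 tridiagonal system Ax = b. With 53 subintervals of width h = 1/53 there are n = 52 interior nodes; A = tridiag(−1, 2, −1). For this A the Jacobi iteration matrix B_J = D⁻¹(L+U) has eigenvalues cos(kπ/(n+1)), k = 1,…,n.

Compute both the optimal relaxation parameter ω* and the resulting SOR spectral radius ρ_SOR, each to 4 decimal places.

ω* = 1.8881, ρ_SOR = 0.8881

[ρ_J] n=52: ρ(B_J) = cos(π/(n+1)) = cos(π/53) = 0.9982.
root = sin(π/53) = 0.05924  (since 1−cos² = sin²).
ω* = 2/(1+0.05924) = 1.8881
[ρ_SOR] ω* − 1 = 0.8881.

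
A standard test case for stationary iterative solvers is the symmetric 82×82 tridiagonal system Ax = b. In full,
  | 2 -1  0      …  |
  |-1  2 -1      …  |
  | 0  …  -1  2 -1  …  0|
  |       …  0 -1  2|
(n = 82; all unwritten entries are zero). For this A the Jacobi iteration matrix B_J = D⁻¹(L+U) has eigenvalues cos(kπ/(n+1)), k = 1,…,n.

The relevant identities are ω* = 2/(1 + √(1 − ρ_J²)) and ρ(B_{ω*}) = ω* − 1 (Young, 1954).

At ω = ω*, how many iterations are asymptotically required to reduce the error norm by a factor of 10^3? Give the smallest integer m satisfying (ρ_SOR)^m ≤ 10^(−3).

m = 92

B_J for the 82×82 system has eigenvalues cos(kπ/83); ρ_J = cos(π/83) = 0.9992838.
√(1 − cos²(π/83)) = sin(π/83) ≈ 0.0378415.
Then 2/(1+√(1−ρ_J²)) = 2/(1+0.0378415); ω* = 2/1.0378415 = 1.9270765.
and ρ(B_{ω*}) = 1.9270765 − 1 = 0.9270765.
m ≥ 3·ln10 / (−ln 0.9270765) = 91.229; smallest integer m = 92.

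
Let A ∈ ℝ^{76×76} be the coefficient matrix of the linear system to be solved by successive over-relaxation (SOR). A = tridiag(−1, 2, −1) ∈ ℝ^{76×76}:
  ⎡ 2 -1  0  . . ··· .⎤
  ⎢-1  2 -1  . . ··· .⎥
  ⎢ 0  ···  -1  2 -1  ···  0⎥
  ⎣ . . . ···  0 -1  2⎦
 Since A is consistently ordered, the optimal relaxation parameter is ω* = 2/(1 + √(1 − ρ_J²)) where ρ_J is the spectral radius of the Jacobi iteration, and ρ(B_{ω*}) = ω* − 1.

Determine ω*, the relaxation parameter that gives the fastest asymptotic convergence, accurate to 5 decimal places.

ω* = 1.92162

With n=76, ρ(Jacobi) = cos(π/77) = 0.99917.
√(1−ρ_J²) simplifies to sin(π/77) = 0.040789.
[ω*] 2 ÷ (1 + 0.040789) = 2 ÷ 1.040789 = 1.92162.
ρ_SOR = ω* − 1 ≈ 0.92162.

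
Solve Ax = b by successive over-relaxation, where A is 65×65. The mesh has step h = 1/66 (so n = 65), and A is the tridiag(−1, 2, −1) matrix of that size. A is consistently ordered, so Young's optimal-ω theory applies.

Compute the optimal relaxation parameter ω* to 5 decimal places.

spectrum of D⁻¹(L+U) = {cos(kπ/66) : 1≤k≤65}; ρ_J = cos(π/66) = 0.99887.
√(1−ρ_J²) = |sin(π/66)| = 0.047582
Then 2/(1+√(1−ρ_J²)) = 2/(1+0.047582); ω* = 2/1.047582 = 1.90916.
Hence ρ(B_{ω*}) = 1.90916 − 1 = 0.90916.

ω* = 1.90916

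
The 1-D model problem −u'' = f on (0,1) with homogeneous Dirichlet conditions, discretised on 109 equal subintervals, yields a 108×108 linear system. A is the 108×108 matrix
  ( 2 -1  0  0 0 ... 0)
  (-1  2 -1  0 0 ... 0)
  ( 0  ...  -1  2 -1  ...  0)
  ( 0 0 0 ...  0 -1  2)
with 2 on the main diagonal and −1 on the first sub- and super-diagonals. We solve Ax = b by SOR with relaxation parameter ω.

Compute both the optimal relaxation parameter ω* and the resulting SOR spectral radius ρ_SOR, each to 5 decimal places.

spectrum of D⁻¹(L+U) = {cos(kπ/109) : 1≤k≤108}; ρ_J = cos(π/109) = 0.99958.
root = sin(π/109) = 0.028818  (since 1−cos² = sin²).
ω* = 2 / (1 + 0.028818) = 2 / 1.028818 ≈ 1.94398.
At ω = 1.94398 every |λ(B_ω)| = ω−1, so ρ_SOR = 0.94398.

ω* = 1.94398, ρ_SOR = 0.94398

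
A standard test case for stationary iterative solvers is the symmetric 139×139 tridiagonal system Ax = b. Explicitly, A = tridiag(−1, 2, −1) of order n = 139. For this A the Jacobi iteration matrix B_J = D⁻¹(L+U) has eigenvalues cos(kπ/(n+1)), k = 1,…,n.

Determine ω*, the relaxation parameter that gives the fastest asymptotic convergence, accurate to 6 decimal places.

With n=139, ρ(Jacobi) = cos(π/140) = 0.999748.
√(1−ρ_J²) simplifies to sin(π/140) = 0.0224381.
Then 2/(1+√(1−ρ_J²)) = 2/(1+0.0224381); ω* = 2/1.0224381 = 1.956109.
[ρ_SOR] ω* − 1 = 0.956109.

ω* = 1.956109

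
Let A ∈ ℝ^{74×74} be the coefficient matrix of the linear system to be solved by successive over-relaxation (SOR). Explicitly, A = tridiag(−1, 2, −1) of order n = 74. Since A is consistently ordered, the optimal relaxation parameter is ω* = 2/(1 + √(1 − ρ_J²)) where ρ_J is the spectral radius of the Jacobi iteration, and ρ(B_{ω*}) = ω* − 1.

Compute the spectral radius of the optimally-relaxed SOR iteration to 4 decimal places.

ρ_SOR = 0.9196

With n=74, ρ(Jacobi) = cos(π/75) = 0.9991.
1 − cos²(π/75) = sin²(π/75) ⇒ √(1−ρ_J²) = sin(π/75) = 0.04188.
So ω* = 2/1.04188 = 1.9196 (Young).
ρ_SOR = ω* − 1 ≈ 0.9196.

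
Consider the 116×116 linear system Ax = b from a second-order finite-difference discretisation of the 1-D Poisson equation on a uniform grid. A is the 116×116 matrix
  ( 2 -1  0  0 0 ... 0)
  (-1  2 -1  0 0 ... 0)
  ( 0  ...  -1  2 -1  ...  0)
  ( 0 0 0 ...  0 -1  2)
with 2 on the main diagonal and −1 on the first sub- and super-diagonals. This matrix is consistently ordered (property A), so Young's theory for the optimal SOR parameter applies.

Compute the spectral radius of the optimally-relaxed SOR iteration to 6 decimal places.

ρ_SOR = 0.947708

n=116: λ(B_J) = 1 − λ(A)/2 = cos(kπ/117); k=1 gives ρ_J = 0.999640.
1 − cos²(π/117) = sin²(π/117) ⇒ √(1−ρ_J²) = sin(π/117) = 0.0268480.
ω* = 2 / (1 + 0.0268480) = 2 / 1.0268480 ≈ 1.947708.
ρ_SOR = ω* − 1 = 1.947708 − 1 = 0.947708.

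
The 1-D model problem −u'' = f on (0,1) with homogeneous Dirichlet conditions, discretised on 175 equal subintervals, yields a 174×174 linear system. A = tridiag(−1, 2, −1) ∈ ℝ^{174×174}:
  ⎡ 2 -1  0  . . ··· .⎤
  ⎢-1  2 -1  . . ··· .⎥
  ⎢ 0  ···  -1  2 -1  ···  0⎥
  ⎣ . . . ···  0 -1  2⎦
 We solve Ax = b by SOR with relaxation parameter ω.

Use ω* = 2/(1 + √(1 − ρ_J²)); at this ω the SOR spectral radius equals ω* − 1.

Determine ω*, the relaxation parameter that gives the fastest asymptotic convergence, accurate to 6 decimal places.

n=174: λ(B_J) = 1 − λ(A)/2 = cos(kπ/175); k=1 gives ρ_J = 0.999839.
√(1−ρ_J²) simplifies to sin(π/175) = 0.0179510.
So ω* = 2/1.0179510 = 1.964731 (Young).
ρ(B_{ω*}) = ω*−1 = 0.964731

ω* = 1.964731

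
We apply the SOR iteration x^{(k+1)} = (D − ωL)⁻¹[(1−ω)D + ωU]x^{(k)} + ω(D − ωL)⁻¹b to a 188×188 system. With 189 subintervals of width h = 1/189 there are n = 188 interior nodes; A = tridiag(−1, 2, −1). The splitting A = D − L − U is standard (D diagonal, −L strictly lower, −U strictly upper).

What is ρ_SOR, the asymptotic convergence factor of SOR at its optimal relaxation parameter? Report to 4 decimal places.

½·tridiag(1,0,1) at n=188: λ_k = cos(kπ/189); max |λ| at k=1 ⇒ ρ_J = cos(π/189) ≈ 0.9999.
root = sin(π/189) = 0.01662  (since 1−cos² = sin²).
So ω* = 2/1.01662 = 1.9673 (Young).
and ρ(B_{ω*}) = 1.9673 − 1 = 0.9673.

ρ_SOR = 0.9673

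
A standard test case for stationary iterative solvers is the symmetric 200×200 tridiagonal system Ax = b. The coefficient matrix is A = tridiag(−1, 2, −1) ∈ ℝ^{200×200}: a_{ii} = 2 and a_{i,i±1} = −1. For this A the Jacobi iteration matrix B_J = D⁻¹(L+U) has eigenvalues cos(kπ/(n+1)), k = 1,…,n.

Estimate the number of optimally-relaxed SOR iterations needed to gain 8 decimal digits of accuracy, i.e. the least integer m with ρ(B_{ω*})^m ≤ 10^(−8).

ρ_J = max_k |cos(kπ/201)| = cos(π/201) = 0.9998779
√(1−ρ_J²) = |sin(π/201)| = 0.0156292
So ω* = 2/1.0156292 = 1.9692226 (Young).
ρ(B_{ω*}) = ω*−1 = 0.9692226
ρ_SOR^m ≤ 10^(−8) ⇔ m ≥ 8·ln10/(−ln 0.9692226) = 18.4207/0.031261 = 589.255; m = ⌈589.255⌉ = 590.

m = 590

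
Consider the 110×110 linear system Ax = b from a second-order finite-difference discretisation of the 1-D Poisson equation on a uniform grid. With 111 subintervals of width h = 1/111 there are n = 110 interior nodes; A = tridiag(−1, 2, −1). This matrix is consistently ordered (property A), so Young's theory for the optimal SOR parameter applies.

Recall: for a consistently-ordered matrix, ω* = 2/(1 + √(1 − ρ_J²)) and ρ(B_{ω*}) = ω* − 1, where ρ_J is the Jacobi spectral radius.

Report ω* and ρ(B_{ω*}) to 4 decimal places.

B_J for the 110×110 system has eigenvalues cos(kπ/111); ρ_J = cos(π/111) = 0.9996.
root = sin(π/111) = 0.02830  (since 1−cos² = sin²).
[ω*] 2 ÷ (1 + 0.02830) = 2 ÷ 1.02830 = 1.9450.
and ρ(B_{ω*}) = 1.9450 − 1 = 0.9450.

ω* = 1.9450, ρ_SOR = 0.9450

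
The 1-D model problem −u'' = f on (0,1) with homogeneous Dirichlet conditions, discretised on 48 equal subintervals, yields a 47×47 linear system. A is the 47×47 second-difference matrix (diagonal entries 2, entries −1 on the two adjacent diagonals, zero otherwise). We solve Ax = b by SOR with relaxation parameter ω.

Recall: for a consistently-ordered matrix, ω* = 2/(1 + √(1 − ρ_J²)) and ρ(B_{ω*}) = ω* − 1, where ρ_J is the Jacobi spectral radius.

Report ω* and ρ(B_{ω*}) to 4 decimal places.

ω* = 1.8772, ρ_SOR = 0.8772

n=47: λ(B_J) = 1 − λ(A)/2 = cos(kπ/48); k=1 gives ρ_J = 0.9979.
1 − cos²(π/48) = sin²(π/48) ⇒ √(1−ρ_J²) = sin(π/48) = 0.06540.
ω* = 2/(1 + 0.06540) = 2/1.06540 = 1.8772.
At ω = 1.8772 every |λ(B_ω)| = ω−1, so ρ_SOR = 0.8772.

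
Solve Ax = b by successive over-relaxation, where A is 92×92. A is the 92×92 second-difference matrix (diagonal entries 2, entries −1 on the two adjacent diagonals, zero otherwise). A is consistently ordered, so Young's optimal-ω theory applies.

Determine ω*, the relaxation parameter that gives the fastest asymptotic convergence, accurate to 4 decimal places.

ω* = 1.9347

B_J for the 92×92 system has eigenvalues cos(kπ/93); ρ_J = cos(π/93) = 0.9994.
root = sin(π/93) = 0.03377  (since 1−cos² = sin²).
ω* = 2/(1+0.03377) = 1.9347
ρ_SOR = ω* − 1 = 1.9347 − 1 = 0.9347.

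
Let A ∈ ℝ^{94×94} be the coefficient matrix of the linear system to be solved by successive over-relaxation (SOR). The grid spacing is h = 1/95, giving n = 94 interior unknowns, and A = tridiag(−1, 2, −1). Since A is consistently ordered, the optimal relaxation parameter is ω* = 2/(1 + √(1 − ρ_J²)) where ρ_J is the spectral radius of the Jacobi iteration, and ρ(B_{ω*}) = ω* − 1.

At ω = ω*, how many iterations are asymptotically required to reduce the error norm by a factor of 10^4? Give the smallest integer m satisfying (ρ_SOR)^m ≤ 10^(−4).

m = 140

spectrum of D⁻¹(L+U) = {cos(kπ/95) : 1≤k≤94}; ρ_J = cos(π/95) = 0.9994533.
√(1−ρ_J²) = |sin(π/95)| = 0.0330634
ω* = 2/(1 + 0.0330634) = 2/1.0330634 = 1.9359896.
ρ_SOR = ω* − 1 ≈ 0.9359896.
Need (0.9359896)^m ≤ 10^(−4): m ≥ 4·ln10/|ln 0.9359896| = 9.21034/0.0661509 = 139.232 ⇒ m = 140.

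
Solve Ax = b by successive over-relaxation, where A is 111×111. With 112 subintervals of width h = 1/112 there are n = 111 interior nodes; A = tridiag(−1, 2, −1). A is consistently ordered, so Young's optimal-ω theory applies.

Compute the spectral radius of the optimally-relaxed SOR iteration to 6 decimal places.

n=111: λ(B_J) = 1 − λ(A)/2 = cos(kπ/112); k=1 gives ρ_J = 0.999607.
√(1−ρ_J²) simplifies to sin(π/112) = 0.0280463.
ω* = 2/(1+0.0280463) = 1.945438
ρ_SOR = ω* − 1 = 1.945438 − 1 = 0.945438.

ρ_SOR = 0.945438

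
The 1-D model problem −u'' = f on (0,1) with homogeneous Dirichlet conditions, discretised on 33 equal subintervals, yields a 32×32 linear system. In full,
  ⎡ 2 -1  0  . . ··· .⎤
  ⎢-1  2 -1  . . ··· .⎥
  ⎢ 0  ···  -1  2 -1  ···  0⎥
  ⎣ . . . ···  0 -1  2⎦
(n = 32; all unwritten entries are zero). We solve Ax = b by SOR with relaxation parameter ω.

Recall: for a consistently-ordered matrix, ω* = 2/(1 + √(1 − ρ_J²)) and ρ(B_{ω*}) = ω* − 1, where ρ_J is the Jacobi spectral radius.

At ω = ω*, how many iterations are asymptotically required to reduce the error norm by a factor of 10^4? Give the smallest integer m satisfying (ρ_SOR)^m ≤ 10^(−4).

½·tridiag(1,0,1) at n=32: λ_k = cos(kπ/33); max |λ| at k=1 ⇒ ρ_J = cos(π/33) ≈ 0.9954719.
root = sin(π/33) = 0.0950560  (since 1−cos² = sin²).
Then 2/(1+√(1−ρ_J²)) = 2/(1+0.0950560); ω* = 2/1.0950560 = 1.8263906.
ρ(B_{ω*}) = ω*−1 = 0.8263906
Need (0.8263906)^m ≤ 10^(−4): m ≥ 4·ln10/|ln 0.8263906| = 9.21034/0.190688 = 48.301 ⇒ m = 49.

m = 49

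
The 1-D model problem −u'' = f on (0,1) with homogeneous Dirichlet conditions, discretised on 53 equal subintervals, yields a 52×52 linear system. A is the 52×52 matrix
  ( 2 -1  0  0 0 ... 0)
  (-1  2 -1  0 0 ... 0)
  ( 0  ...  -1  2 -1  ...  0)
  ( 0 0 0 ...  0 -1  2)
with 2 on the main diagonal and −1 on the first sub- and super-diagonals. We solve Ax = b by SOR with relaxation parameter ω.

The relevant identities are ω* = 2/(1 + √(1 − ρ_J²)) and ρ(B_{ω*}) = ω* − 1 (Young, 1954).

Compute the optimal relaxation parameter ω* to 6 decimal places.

ω* = 1.888145

With n=52, ρ(Jacobi) = cos(π/53) = 0.998244.
√(1−ρ_J²) = |sin(π/53)| = 0.0592406
ω* = 2/(1+0.0592406) = 1.888145
[ρ_SOR] ω* − 1 = 0.888145.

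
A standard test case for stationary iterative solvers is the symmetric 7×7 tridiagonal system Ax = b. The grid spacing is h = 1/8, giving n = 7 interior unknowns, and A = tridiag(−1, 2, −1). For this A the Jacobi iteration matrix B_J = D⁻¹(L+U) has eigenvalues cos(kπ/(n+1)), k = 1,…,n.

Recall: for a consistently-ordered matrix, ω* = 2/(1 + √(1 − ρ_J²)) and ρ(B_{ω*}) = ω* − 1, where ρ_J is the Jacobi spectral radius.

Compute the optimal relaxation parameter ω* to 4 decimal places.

ω* = 1.4465

[ρ_J] n=7: ρ(B_J) = cos(π/(n+1)) = cos(π/8) = 0.9239.
√(1−ρ_J²) simplifies to sin(π/8) = 0.38268.
[ω*] 2 ÷ (1 + 0.38268) = 2 ÷ 1.38268 = 1.4465.
[ρ_SOR] ω* − 1 = 0.4465.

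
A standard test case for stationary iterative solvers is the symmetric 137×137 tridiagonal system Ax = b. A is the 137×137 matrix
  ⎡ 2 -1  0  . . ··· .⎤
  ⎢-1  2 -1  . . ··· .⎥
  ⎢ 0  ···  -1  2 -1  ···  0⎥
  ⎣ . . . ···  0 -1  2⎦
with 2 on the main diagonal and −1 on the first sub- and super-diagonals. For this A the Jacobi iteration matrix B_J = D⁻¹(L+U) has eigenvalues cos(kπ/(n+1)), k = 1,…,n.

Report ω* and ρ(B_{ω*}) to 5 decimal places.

[ρ_J] n=137: ρ(B_J) = cos(π/(n+1)) = cos(π/138) = 0.99974.
√(1−ρ_J²) = |sin(π/138)| = 0.022763
Young: ω* = 2/(1+√(1−ρ_J²)) = 2/(1+0.022763) = 2/1.022763 = 1.95549.
ρ(B_{ω*}) = ω*−1 = 0.95549

ω* = 1.95549, ρ_SOR = 0.95549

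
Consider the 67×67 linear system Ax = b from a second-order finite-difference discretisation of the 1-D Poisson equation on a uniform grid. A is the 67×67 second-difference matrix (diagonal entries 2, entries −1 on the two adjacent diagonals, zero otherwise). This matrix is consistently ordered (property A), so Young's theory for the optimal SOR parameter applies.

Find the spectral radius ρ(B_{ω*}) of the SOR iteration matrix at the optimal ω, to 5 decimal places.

ρ_SOR = 0.91171

With n=67, ρ(Jacobi) = cos(π/68) = 0.99893.
√(1−ρ_J²) = |sin(π/68)| = 0.046183
ω* = 2/(1 + 0.046183) = 2/1.046183 = 1.91171.
and ρ(B_{ω*}) = 1.91171 − 1 = 0.91171.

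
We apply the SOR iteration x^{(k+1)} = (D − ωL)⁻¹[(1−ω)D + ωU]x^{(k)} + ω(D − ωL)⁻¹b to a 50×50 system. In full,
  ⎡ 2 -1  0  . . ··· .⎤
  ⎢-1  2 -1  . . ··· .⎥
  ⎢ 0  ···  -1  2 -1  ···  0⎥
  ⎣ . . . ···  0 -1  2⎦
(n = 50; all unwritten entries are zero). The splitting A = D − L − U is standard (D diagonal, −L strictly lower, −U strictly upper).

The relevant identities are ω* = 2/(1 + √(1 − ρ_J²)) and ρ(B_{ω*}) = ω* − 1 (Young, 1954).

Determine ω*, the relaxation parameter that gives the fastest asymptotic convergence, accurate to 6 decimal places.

[ρ_J] n=50: ρ(B_J) = cos(π/(n+1)) = cos(π/51) = 0.998103.
1 − cos²(π/51) = sin²(π/51) ⇒ √(1−ρ_J²) = sin(π/51) = 0.0615609.
ω* = 2/(1+0.0615609) = 1.884018
Hence ρ(B_{ω*}) = 1.884018 − 1 = 0.884018.

ω* = 1.884018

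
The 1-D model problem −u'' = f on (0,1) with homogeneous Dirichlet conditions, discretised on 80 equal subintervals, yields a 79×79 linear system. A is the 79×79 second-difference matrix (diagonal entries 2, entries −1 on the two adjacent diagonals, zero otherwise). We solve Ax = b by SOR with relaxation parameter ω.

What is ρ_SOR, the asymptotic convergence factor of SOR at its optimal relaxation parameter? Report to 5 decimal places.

ρ_SOR = 0.92445

[ρ_J] n=79: ρ(B_J) = cos(π/(n+1)) = cos(π/80) = 0.99923.
root = sin(π/80) = 0.039260  (since 1−cos² = sin²).
So ω* = 2/1.039260 = 1.92445 (Young).
and ρ(B_{ω*}) = 1.92445 − 1 = 0.92445.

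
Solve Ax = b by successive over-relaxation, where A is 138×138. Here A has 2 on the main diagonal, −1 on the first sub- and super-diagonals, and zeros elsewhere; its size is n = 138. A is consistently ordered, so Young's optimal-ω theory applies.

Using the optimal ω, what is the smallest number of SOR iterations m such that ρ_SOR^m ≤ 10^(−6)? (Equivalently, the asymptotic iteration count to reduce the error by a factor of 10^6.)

m = 306

n=138: λ(B_J) = 1 − λ(A)/2 = cos(kπ/139); k=1 gives ρ_J = 0.9997446.
√(1−ρ_J²) simplifies to sin(π/139) = 0.0225995.
ω* = 2 / (1 + 0.0225995) = 2 / 1.0225995 ≈ 1.9557999.
At ω = 1.9557999 every |λ(B_ω)| = ω−1, so ρ_SOR = 0.9557999.
For 6 digits: m = 6·ln10 / (−ln 0.9557999) = 13.8155/0.0452067 = 305.607; round up → m = 306.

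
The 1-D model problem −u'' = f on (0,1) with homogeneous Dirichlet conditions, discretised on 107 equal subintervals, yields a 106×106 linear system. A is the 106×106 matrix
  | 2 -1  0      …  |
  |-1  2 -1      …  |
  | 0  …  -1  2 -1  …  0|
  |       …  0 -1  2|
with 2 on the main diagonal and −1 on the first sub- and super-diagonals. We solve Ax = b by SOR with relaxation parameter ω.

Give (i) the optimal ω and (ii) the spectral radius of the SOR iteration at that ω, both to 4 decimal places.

[ρ_J] n=106: ρ(B_J) = cos(π/(n+1)) = cos(π/107) = 0.9996.
√(1−ρ_J²) simplifies to sin(π/107) = 0.02936.
ω* = 2 / (1 + 0.02936) = 2 / 1.02936 ≈ 1.9430.
ρ_SOR = ω* − 1 ≈ 0.9430.

ω* = 1.9430, ρ_SOR = 0.9430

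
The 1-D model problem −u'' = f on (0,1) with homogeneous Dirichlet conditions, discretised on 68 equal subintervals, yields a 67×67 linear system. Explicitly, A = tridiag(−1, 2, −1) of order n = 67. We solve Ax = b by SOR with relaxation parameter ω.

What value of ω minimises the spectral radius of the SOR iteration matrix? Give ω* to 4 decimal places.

ω* = 1.9117

With n=67, ρ(Jacobi) = cos(π/68) = 0.9989.
1 − cos²(π/68) = sin²(π/68) ⇒ √(1−ρ_J²) = sin(π/68) = 0.04618.
Then 2/(1+√(1−ρ_J²)) = 2/(1+0.04618); ω* = 2/1.04618 = 1.9117.
[ρ_SOR] ω* − 1 = 0.9117.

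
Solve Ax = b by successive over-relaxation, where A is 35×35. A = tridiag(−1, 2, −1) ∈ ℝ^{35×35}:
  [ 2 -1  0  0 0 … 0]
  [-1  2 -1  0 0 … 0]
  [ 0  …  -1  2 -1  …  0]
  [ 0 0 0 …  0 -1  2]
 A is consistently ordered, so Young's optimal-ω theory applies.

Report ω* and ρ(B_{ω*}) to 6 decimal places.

spectrum of D⁻¹(L+U) = {cos(kπ/36) : 1≤k≤35}; ρ_J = cos(π/36) = 0.996195.
root = sin(π/36) = 0.0871557  (since 1−cos² = sin²).
Young: ω* = 2/(1+√(1−ρ_J²)) = 2/(1+0.0871557) = 2/1.0871557 = 1.839663.
ρ_SOR = ω* − 1 ≈ 0.839663.

ω* = 1.839663, ρ_SOR = 0.839663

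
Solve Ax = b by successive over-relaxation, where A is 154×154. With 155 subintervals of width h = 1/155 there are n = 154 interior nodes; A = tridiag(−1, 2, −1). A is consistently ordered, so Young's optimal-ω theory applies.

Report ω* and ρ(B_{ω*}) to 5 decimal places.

ω* = 1.96027, ρ_SOR = 0.96027

[ρ_J] n=154: ρ(B_J) = cos(π/(n+1)) = cos(π/155) = 0.99979.
1 − cos²(π/155) = sin²(π/155) ⇒ √(1−ρ_J²) = sin(π/155) = 0.020267.
Young: ω* = 2/(1+√(1−ρ_J²)) = 2/(1+0.020267) = 2/1.020267 = 1.96027.
ρ_SOR = ω* − 1 = 1.96027 − 1 = 0.96027.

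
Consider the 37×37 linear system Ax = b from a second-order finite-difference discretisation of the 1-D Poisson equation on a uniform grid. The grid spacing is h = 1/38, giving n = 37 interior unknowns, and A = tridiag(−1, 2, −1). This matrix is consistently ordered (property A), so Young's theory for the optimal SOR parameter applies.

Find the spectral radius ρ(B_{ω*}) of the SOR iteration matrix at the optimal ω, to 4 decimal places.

ρ_SOR = 0.8474

½·tridiag(1,0,1) at n=37: λ_k = cos(kπ/38); max |λ| at k=1 ⇒ ρ_J = cos(π/38) ≈ 0.9966.
root = sin(π/38) = 0.08258  (since 1−cos² = sin²).
Young: ω* = 2/(1+√(1−ρ_J²)) = 2/(1+0.08258) = 2/1.08258 = 1.8474.
At ω = 1.8474 every |λ(B_ω)| = ω−1, so ρ_SOR = 0.8474.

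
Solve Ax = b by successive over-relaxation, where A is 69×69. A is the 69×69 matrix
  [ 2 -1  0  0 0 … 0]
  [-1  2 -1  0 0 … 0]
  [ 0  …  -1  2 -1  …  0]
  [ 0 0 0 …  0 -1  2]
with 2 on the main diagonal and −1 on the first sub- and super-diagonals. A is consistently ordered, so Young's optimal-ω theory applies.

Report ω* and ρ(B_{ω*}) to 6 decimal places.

spectrum of D⁻¹(L+U) = {cos(kπ/70) : 1≤k≤69}; ρ_J = cos(π/70) = 0.998993.
√(1−ρ_J²) = |sin(π/70)| = 0.0448648
Then 2/(1+√(1−ρ_J²)) = 2/(1+0.0448648); ω* = 2/1.0448648 = 1.914123.
ρ_SOR = ω* − 1 ≈ 0.914123.

ω* = 1.914123, ρ_SOR = 0.914123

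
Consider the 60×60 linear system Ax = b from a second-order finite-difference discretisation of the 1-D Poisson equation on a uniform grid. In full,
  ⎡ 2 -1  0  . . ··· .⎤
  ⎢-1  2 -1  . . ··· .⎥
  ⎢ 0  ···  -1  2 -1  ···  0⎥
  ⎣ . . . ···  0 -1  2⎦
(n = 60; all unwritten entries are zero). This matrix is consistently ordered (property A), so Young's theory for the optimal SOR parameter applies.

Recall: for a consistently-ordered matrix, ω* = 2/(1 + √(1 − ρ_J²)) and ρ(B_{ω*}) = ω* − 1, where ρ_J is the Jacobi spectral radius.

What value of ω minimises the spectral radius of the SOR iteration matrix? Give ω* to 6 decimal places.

ω* = 1.902083

n=60: λ(B_J) = 1 − λ(A)/2 = cos(kπ/61); k=1 gives ρ_J = 0.998674.
1 − cos²(π/61) = sin²(π/61) ⇒ √(1−ρ_J²) = sin(π/61) = 0.0514788.
Young: ω* = 2/(1+√(1−ρ_J²)) = 2/(1+0.0514788) = 2/1.0514788 = 1.902083.
Hence ρ(B_{ω*}) = 1.902083 − 1 = 0.902083.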